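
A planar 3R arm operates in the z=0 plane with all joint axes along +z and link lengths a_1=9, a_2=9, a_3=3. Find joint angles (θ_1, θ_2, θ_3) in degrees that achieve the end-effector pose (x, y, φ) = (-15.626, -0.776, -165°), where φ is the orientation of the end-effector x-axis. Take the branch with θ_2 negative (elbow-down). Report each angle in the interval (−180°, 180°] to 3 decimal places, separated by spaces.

wrist centre = target − a_3·(cos φ, sin φ) = (-12.7282, 0.0005)
cos θ_2 = (162.0076−9²−9²)/(2·9·9) = 0.0000; θ_2 = -89.9973° (elbow-down)
β = atan2(0.0005,-12.7282) = 179.9979°; ψ = atan2(-9.0000,9.0004) = -44.9986°
θ_1 = β − ψ = 224.9966°
θ_3 = φ − θ_1 − θ_2 = 60.0007° (wrapped to (-180°,180°])

-135.003 -89.997 60.001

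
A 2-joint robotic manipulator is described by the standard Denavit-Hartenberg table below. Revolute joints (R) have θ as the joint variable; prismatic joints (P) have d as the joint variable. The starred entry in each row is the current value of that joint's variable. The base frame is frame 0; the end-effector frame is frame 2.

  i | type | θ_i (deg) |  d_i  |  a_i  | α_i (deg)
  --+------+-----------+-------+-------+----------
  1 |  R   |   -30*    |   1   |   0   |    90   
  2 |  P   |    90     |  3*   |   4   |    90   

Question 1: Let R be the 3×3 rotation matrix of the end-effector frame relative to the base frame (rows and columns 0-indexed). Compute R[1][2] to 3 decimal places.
End-effector z-axis (col 2 of R) = (0.8660,-0.5000,-0.0000)
R[1][2] = -0.5000

-0.500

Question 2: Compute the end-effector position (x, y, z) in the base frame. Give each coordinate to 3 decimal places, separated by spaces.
after link 1: o_1 = (0.0000, 0.0000, 1.0000)
after link 2: o_2 = (-1.5000, -2.5981, 5.0000)

-1.500 -2.598 5.000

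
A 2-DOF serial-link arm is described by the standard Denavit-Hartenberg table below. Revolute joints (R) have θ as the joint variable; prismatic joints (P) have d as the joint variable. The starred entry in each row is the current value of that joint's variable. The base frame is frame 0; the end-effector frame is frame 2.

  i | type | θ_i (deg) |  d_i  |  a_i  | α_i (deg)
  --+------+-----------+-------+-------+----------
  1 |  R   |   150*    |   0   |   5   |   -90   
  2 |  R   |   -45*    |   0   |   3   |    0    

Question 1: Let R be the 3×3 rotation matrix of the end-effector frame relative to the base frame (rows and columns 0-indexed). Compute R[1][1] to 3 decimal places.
0.354

End-effector y-axis (col 1 of R) = (-0.6124,0.3536,-0.7071)
R[1][1] = 0.3536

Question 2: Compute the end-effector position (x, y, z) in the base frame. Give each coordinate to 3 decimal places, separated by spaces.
-6.167 3.561 2.121

after link 1: o_1 = (-4.3301, 2.5000, 0.0000)
after link 2: o_2 = (-6.1672, 3.5607, 2.1213)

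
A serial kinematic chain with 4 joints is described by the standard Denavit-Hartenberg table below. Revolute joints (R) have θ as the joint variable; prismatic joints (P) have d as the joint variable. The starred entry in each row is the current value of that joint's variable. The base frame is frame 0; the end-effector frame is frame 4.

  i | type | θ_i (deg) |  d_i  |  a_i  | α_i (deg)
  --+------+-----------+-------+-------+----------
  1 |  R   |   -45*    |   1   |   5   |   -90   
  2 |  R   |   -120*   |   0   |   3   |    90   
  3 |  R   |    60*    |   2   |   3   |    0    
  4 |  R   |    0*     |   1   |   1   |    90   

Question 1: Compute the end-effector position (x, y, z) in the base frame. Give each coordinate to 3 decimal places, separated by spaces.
2.380 2.519 3.830

after link 1: o_1 = (3.5355, -3.5355, 1.0000)
after link 2: o_2 = (2.4749, -2.4749, 3.5981)
after link 3: o_3 = (2.5569, 1.1173, 3.8971)
after link 4: o_4 = (2.3801, 2.5188, 3.8301)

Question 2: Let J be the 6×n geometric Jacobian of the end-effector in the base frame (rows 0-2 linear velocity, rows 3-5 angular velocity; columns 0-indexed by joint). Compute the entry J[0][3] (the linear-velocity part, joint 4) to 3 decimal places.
axis z_3 = (-0.6124,0.6124,-0.5000); lever o_n−o_3 = (-0.1768,1.4015,-0.0670)
cross product → J_v[:, 3] = (0.6597,0.0474,-0.7500)
J_ω[:, 3] = z_3
entry J[0][3] = 0.6597

0.660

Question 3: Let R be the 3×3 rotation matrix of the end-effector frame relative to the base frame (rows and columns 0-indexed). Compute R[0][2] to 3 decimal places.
-0.660

End-effector z-axis (col 2 of R) = (-0.6597,-0.0474,0.7500)
R[0][2] = -0.6597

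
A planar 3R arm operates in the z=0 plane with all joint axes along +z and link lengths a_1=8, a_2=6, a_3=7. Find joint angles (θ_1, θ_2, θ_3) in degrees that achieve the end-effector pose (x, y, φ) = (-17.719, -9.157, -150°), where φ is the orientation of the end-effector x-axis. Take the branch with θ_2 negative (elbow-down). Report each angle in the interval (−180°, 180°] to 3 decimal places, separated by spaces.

wrist centre = target − a_3·(cos φ, sin φ) = (-11.6568, -5.6570)
cos θ_2 = (167.8832−8²−6²)/(2·8·6) = 0.7071; θ_2 = -44.9992° (elbow-down)
β = atan2(-5.6570,-11.6568) = -154.1129°; ψ = atan2(-4.2426,12.2427) = -19.1132°
θ_1 = β − ψ = -134.9997°
θ_3 = φ − θ_1 − θ_2 = 29.9989° (wrapped to (-180°,180°])

-135.000 -44.999 29.999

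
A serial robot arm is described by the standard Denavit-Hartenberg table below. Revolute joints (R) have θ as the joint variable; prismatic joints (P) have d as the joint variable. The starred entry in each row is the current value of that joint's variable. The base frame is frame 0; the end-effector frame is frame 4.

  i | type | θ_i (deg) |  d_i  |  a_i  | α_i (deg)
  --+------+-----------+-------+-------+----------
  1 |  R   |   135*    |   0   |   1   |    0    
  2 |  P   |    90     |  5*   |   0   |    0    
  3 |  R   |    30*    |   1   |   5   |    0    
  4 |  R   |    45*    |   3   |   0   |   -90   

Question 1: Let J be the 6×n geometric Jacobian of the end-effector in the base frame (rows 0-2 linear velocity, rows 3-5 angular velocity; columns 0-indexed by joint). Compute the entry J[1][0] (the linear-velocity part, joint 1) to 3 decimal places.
-2.001

axis z_0 = ẑ; lever o_n−o_0 = (-2.0012,-4.1225,9.0000)
cross product → J_v[:, 0] = (4.1225,-2.0012,0.0000)
J_ω[:, 0] = z_0
entry J[1][0] = -2.0012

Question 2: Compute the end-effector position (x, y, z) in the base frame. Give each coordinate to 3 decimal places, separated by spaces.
after link 1: o_1 = (-0.7071, 0.7071, 0.0000)
after link 2: o_2 = (-0.7071, 0.7071, 5.0000)
after link 3: o_3 = (-2.0012, -4.1225, 6.0000)
after link 4: o_4 = (-2.0012, -4.1225, 9.0000)

-2.001 -4.123 9.000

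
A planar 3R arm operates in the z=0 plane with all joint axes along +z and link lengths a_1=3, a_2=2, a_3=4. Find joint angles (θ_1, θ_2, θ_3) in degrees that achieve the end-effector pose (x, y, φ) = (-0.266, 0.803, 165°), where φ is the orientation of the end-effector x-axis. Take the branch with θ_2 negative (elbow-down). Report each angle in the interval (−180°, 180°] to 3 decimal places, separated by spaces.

30.000 -90.012 -134.988

wrist centre = target − a_3·(cos φ, sin φ) = (3.5977, -0.2323)
cos θ_2 = (12.9974−3²−2²)/(2·3·2) = -0.0002; θ_2 = -90.0123° (elbow-down)
β = atan2(-0.2323,3.5977) = -3.6940°; ψ = atan2(-2.0000,2.9996) = -33.6939°
θ_1 = β − ψ = 29.9998°
θ_3 = φ − θ_1 − θ_2 = -134.9875° (wrapped to (-180°,180°])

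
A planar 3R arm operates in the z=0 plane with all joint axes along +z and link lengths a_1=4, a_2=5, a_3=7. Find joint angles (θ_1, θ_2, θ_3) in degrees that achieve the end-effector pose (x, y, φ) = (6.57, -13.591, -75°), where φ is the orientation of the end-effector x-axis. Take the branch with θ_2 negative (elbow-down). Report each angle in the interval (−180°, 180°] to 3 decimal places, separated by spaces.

wrist centre = target − a_3·(cos φ, sin φ) = (4.7583, -6.8295)
cos θ_2 = (69.2834−4²−5²)/(2·4·5) = 0.7071; θ_2 = -45.0017° (elbow-down)
β = atan2(-6.8295,4.7583) = -55.1343°; ψ = atan2(-3.5356,7.5354) = -25.1361°
θ_1 = β − ψ = -29.9982°
θ_3 = φ − θ_1 − θ_2 = -0.0001° (wrapped to (-180°,180°])

-29.998 -45.002 -0.000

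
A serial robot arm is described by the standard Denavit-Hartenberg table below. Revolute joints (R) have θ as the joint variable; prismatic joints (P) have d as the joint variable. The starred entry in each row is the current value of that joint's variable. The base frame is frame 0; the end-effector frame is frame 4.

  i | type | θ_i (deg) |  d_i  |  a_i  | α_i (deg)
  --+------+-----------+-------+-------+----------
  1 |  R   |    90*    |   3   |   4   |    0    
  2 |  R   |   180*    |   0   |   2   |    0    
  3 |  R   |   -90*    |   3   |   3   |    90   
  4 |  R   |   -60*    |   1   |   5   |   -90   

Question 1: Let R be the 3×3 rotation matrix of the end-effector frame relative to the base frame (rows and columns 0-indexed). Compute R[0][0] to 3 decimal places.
-0.500

End-effector x-axis (col 0 of R) = (-0.5000,0.0000,-0.8660)
R[0][0] = -0.5000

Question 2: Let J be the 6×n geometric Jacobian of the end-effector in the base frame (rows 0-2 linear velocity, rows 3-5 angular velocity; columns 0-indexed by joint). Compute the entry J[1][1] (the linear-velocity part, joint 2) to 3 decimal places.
axis z_1 = (0.0000,0.0000,1.0000); lever o_n−o_1 = (-5.5000,-1.0000,-1.3301)
cross product → J_v[:, 1] = (1.0000,-5.5000,0.0000)
J_ω[:, 1] = z_1
entry J[1][1] = -5.5000

-5.500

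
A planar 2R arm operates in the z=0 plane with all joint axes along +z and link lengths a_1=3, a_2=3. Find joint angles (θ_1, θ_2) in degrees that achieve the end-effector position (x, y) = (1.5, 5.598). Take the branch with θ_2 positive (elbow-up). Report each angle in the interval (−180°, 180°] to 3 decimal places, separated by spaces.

cos θ_2 = (33.5876−3²−3²)/(2·3·3) = 0.8660; θ_2 = 30.0054° (elbow-up)
β = atan2(5.5980,1.5000) = 74.9998°; ψ = atan2(1.5002,5.5979) = 15.0027°
θ_1 = β − ψ = 59.9971°

59.997 30.005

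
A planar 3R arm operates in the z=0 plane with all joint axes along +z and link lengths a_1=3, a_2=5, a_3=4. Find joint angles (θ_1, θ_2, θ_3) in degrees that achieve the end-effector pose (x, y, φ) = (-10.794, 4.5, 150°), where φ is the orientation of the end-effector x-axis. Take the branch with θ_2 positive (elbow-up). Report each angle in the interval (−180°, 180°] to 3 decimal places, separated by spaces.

wrist centre = target − a_3·(cos φ, sin φ) = (-7.3299, 2.5000)
cos θ_2 = (59.9774−3²−5²)/(2·3·5) = 0.8659; θ_2 = 30.0128° (elbow-up)
β = atan2(2.5000,-7.3299) = 161.1671°; ψ = atan2(2.5010,7.3296) = 18.8405°
θ_1 = β − ψ = 142.3266°
θ_3 = φ − θ_1 − θ_2 = -22.3394° (wrapped to (-180°,180°])

142.327 30.013 -22.339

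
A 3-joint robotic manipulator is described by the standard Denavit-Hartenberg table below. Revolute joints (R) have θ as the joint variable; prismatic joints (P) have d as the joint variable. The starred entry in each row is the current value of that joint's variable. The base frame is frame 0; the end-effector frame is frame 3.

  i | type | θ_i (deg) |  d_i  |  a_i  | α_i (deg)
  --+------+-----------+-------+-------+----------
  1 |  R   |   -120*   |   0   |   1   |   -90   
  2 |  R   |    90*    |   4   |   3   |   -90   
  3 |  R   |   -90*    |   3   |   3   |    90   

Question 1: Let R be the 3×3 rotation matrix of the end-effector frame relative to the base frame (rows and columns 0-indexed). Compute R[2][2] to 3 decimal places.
End-effector z-axis (col 2 of R) = (0.0000,0.0000,1.0000)
R[2][2] = 1.0000

1.000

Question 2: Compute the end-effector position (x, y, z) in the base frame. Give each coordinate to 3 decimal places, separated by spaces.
after link 1: o_1 = (-0.5000, -0.8660, 0.0000)
after link 2: o_2 = (2.9641, -2.8660, -3.0000)
after link 3: o_3 = (7.0622, -1.7679, -3.0000)

7.062 -1.768 -3.000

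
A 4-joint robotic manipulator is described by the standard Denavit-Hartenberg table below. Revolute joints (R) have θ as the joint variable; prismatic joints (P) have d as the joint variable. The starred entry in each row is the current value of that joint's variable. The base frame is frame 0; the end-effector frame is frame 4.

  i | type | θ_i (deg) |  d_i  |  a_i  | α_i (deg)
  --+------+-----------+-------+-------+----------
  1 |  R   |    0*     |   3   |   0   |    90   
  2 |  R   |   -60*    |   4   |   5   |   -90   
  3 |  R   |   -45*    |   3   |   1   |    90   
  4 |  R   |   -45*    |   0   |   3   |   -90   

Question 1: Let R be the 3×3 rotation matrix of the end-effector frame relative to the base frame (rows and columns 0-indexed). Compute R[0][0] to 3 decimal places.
-0.362

End-effector x-axis (col 0 of R) = (-0.3624,-0.5000,-0.7866)
R[0][0] = -0.3624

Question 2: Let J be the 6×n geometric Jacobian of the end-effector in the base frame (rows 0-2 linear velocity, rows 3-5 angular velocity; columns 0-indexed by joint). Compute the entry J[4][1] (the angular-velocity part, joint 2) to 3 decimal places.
axis z_1 = (0.0000,-1.0000,0.0000); lever o_n−o_1 = (4.3645,-6.2071,-5.8022)
cross product → J_v[:, 1] = (5.8022,0.0000,4.3645)
J_ω[:, 1] = z_1
entry J[4][1] = -1.0000

-1.000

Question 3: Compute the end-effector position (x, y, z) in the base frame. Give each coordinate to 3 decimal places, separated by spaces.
4.365 -6.207 -2.802

after link 1: o_1 = (0.0000, 0.0000, 3.0000)
after link 2: o_2 = (2.5000, -4.0000, -1.3301)
after link 3: o_3 = (5.4516, -4.7071, -0.4425)
after link 4: o_4 = (4.3645, -6.2071, -2.8022)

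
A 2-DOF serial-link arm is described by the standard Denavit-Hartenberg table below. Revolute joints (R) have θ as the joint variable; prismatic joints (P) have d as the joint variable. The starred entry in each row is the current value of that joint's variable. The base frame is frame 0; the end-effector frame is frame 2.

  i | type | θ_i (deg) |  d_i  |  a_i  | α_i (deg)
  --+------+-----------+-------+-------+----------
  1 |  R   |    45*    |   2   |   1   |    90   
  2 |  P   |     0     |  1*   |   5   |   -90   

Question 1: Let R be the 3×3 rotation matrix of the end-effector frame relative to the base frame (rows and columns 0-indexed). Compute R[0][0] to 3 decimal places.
0.707

End-effector x-axis (col 0 of R) = (0.7071,0.7071,0.0000)
R[0][0] = 0.7071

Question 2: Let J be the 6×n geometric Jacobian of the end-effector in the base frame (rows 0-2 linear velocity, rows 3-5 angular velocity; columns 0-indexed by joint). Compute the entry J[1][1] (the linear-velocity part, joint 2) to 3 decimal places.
-0.707

prismatic axis z_1 = (0.7071,-0.7071,0.0000)
J_v[:, 1] = z_1; J_ω[:, 1] = (0,0,0)
entry J[1][1] = -0.7071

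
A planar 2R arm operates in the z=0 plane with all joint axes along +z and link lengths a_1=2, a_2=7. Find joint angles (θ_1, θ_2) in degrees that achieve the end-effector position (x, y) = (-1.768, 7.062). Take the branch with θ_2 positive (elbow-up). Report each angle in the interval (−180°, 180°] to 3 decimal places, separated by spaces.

cos θ_2 = (52.9977−2²−7²)/(2·2·7) = -0.0001; θ_2 = 90.0048° (elbow-up)
β = atan2(7.0620,-1.7680) = 104.0553°; ψ = atan2(7.0000,1.9994) = 74.0590°
θ_1 = β − ψ = 29.9963°

29.996 90.005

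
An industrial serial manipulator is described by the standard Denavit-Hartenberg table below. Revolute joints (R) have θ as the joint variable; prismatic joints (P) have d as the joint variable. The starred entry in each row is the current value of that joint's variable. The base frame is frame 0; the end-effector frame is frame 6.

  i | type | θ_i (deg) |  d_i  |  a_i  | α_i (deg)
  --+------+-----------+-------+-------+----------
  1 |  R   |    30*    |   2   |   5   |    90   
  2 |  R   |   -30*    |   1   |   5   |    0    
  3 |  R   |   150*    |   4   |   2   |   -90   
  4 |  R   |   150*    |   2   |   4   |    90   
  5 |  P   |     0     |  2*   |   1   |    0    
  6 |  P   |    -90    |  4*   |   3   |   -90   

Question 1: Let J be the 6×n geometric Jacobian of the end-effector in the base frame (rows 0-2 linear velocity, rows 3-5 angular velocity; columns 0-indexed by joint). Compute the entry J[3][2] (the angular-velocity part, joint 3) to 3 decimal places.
0.500

axis z_2 = (0.5000,-0.8660,0.0000); lever o_n−o_2 = (-1.3881,3.4665,1.0801)
cross product → J_v[:, 2] = (-0.9354,-0.5401,0.5311)
J_ω[:, 2] = z_2
entry J[3][2] = 0.5000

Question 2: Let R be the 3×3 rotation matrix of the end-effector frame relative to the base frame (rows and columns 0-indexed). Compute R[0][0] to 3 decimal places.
End-effector x-axis (col 0 of R) = (0.7500,0.4330,0.5000)
R[0][0] = 0.7500

0.750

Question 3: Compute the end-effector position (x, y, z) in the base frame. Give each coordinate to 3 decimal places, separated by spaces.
after link 1: o_1 = (4.3301, 2.5000, 2.0000)
after link 2: o_2 = (8.5801, 3.7990, -0.5000)
after link 3: o_3 = (9.7141, -0.1651, 1.2321)
after link 4: o_4 = (8.7141, 1.5670, -2.7679)
after link 5: o_5 = (7.5401, 3.4665, -2.6519)
after link 6: o_6 = (7.1920, 7.2655, 0.5801)

7.192 7.266 0.580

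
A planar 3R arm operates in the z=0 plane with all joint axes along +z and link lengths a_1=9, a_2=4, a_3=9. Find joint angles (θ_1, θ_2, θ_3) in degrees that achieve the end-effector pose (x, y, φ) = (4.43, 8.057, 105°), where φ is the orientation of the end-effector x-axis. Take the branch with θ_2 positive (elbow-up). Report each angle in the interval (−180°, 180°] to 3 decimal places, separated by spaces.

-30.001 134.994 0.008

wrist centre = target − a_3·(cos φ, sin φ) = (6.7594, -0.6363)
cos θ_2 = (46.0940−9²−4²)/(2·9·4) = -0.7070; θ_2 = 134.9936° (elbow-up)
β = atan2(-0.6363,6.7594) = -5.3780°; ψ = atan2(2.8287,6.1719) = 24.6233°
θ_1 = β − ψ = -30.0013°
θ_3 = φ − θ_1 − θ_2 = 0.0077° (wrapped to (-180°,180°])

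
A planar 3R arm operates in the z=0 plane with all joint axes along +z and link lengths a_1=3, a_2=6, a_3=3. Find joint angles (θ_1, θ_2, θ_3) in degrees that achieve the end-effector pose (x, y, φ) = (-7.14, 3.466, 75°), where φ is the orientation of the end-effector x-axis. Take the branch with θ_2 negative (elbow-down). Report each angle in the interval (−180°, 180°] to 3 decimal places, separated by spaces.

wrist centre = target − a_3·(cos φ, sin φ) = (-7.9165, 0.5682)
cos θ_2 = (62.9932−3²−6²)/(2·3·6) = 0.4998; θ_2 = -60.0126° (elbow-down)
β = atan2(0.5682,-7.9165) = 175.8945°; ψ = atan2(-5.1968,5.9989) = -40.9024°
θ_1 = β − ψ = 216.7969°
θ_3 = φ − θ_1 − θ_2 = -81.7843° (wrapped to (-180°,180°])

-143.203 -60.013 -81.784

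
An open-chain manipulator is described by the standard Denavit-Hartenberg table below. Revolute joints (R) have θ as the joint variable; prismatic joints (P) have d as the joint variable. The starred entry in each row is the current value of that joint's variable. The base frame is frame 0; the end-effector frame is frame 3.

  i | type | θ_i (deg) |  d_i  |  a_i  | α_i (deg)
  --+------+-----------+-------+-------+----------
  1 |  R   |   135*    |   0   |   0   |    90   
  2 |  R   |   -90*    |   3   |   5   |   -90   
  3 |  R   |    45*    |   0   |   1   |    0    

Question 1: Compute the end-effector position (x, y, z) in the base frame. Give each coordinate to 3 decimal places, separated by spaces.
1.621 1.621 -5.707

after link 1: o_1 = (0.0000, 0.0000, 0.0000)
after link 2: o_2 = (2.1213, 2.1213, -5.0000)
after link 3: o_3 = (1.6213, 1.6213, -5.7071)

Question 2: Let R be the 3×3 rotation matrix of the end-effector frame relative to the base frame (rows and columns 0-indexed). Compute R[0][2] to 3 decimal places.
-0.707

End-effector z-axis (col 2 of R) = (-0.7071,0.7071,0.0000)
R[0][2] = -0.7071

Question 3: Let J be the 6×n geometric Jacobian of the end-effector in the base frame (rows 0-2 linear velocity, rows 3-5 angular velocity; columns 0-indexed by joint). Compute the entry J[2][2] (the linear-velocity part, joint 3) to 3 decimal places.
0.707

axis z_2 = (-0.7071,0.7071,0.0000); lever o_n−o_2 = (-0.5000,-0.5000,-0.7071)
cross product → J_v[:, 2] = (-0.5000,-0.5000,0.7071)
J_ω[:, 2] = z_2
entry J[2][2] = 0.7071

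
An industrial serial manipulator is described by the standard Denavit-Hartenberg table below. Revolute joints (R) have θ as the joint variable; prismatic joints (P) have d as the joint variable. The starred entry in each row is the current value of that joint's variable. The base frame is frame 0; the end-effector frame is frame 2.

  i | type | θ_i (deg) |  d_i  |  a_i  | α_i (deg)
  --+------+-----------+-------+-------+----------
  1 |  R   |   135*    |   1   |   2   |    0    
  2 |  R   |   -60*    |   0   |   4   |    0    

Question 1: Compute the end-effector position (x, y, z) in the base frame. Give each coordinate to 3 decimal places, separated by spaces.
after link 1: o_1 = (-1.4142, 1.4142, 1.0000)
after link 2: o_2 = (-0.3789, 5.2779, 1.0000)

-0.379 5.278 1.000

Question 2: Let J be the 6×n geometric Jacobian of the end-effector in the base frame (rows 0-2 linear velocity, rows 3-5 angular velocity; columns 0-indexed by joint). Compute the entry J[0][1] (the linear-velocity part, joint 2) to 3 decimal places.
-3.864

axis z_1 = (0.0000,0.0000,1.0000); lever o_n−o_1 = (1.0353,3.8637,0.0000)
cross product → J_v[:, 1] = (-3.8637,1.0353,0.0000)
J_ω[:, 1] = z_1
entry J[0][1] = -3.8637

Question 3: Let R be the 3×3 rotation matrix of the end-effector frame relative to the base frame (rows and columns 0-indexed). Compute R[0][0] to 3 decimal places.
0.259

End-effector x-axis (col 0 of R) = (0.2588,0.9659,0.0000)
R[0][0] = 0.2588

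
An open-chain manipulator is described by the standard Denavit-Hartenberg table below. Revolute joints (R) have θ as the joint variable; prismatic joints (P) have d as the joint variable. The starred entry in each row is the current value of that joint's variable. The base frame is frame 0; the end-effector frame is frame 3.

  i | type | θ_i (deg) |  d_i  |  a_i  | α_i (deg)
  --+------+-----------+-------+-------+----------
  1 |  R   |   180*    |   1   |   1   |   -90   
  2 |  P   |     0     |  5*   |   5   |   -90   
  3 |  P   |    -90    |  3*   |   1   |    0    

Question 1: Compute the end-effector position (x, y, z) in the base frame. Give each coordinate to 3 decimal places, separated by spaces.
-6.000 -6.000 -2.000

after link 1: o_1 = (-1.0000, 0.0000, 1.0000)
after link 2: o_2 = (-6.0000, -5.0000, 1.0000)
after link 3: o_3 = (-6.0000, -6.0000, -2.0000)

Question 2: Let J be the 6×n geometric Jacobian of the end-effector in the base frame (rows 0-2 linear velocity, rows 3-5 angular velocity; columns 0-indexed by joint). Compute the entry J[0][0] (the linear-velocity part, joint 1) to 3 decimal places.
6.000

axis z_0 = ẑ; lever o_n−o_0 = (-6.0000,-6.0000,-2.0000)
cross product → J_v[:, 0] = (6.0000,-6.0000,0.0000)
J_ω[:, 0] = z_0
entry J[0][0] = 6.0000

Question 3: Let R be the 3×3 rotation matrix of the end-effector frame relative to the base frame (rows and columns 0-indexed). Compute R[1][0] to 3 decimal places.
End-effector x-axis (col 0 of R) = (-0.0000,-1.0000,0.0000)
R[1][0] = -1.0000

-1.000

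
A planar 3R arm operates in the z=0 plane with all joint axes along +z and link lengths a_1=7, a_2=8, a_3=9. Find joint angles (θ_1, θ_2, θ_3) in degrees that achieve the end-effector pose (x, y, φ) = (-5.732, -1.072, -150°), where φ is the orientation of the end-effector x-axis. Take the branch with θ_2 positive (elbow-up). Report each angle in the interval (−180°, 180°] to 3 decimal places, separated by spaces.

wrist centre = target − a_3·(cos φ, sin φ) = (2.0622, 3.4280)
cos θ_2 = (16.0040−7²−8²)/(2·7·8) = -0.8660; θ_2 = 150.0012° (elbow-up)
β = atan2(3.4280,2.0622) = 58.9696°; ψ = atan2(3.9999,0.0717) = 88.9729°
θ_1 = β − ψ = -30.0033°
θ_3 = φ − θ_1 − θ_2 = 90.0021° (wrapped to (-180°,180°])

-30.003 150.001 90.002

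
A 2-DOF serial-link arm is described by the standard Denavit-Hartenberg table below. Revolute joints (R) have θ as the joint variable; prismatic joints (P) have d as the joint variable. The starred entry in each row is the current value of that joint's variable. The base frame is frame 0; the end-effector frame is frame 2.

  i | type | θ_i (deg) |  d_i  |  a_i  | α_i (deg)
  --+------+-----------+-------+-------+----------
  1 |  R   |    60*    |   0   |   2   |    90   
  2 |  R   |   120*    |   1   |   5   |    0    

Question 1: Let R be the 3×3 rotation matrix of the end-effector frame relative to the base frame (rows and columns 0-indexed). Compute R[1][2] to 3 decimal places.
-0.500

End-effector z-axis (col 2 of R) = (0.8660,-0.5000,0.0000)
R[1][2] = -0.5000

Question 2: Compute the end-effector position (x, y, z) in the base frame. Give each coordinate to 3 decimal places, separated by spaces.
after link 1: o_1 = (1.0000, 1.7321, 0.0000)
after link 2: o_2 = (0.6160, -0.9330, 4.3301)

0.616 -0.933 4.330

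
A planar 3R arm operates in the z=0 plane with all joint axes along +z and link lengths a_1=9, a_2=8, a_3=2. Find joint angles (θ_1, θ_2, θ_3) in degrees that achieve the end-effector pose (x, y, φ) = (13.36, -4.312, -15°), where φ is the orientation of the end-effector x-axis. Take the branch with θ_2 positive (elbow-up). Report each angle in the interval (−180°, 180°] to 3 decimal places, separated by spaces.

-60.001 90.000 -44.999

wrist centre = target − a_3·(cos φ, sin φ) = (11.4281, -3.7944)
cos θ_2 = (144.9998−9²−8²)/(2·9·8) = -0.0000; θ_2 = 90.0001° (elbow-up)
β = atan2(-3.7944,11.4281) = -18.3671°; ψ = atan2(8.0000,9.0000) = 41.6336°
θ_1 = β − ψ = -60.0007°
θ_3 = φ − θ_1 − θ_2 = -44.9994° (wrapped to (-180°,180°])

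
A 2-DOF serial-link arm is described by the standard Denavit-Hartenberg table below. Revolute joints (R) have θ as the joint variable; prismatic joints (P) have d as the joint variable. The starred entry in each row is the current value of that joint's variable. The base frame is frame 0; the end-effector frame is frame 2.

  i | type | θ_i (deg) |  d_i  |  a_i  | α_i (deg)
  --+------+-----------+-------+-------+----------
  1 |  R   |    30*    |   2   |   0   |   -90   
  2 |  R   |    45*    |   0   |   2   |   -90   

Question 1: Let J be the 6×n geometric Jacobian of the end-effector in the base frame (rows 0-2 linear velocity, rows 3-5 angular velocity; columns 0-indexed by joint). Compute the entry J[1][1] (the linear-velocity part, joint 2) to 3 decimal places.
-0.707

axis z_1 = (-0.5000,0.8660,0.0000); lever o_n−o_1 = (1.2247,0.7071,-1.4142)
cross product → J_v[:, 1] = (-1.2247,-0.7071,-1.4142)
J_ω[:, 1] = z_1
entry J[1][1] = -0.7071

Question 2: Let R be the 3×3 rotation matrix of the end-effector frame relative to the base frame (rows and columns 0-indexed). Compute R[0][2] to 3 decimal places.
-0.612

End-effector z-axis (col 2 of R) = (-0.6124,-0.3536,-0.7071)
R[0][2] = -0.6124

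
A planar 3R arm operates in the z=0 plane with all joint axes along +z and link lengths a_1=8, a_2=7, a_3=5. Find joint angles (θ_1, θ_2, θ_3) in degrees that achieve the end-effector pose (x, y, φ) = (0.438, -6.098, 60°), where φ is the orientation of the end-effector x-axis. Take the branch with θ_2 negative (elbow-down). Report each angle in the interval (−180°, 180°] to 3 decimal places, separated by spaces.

wrist centre = target − a_3·(cos φ, sin φ) = (-2.0620, -10.4281)
cos θ_2 = (112.9977−8²−7²)/(2·8·7) = -0.0000; θ_2 = -90.0012° (elbow-down)
β = atan2(-10.4281,-2.0620) = -101.1851°; ψ = atan2(-7.0000,7.9999) = -41.1864°
θ_1 = β − ψ = -59.9986°
θ_3 = φ − θ_1 − θ_2 = -150.0002° (wrapped to (-180°,180°])

-59.999 -90.001 -150.000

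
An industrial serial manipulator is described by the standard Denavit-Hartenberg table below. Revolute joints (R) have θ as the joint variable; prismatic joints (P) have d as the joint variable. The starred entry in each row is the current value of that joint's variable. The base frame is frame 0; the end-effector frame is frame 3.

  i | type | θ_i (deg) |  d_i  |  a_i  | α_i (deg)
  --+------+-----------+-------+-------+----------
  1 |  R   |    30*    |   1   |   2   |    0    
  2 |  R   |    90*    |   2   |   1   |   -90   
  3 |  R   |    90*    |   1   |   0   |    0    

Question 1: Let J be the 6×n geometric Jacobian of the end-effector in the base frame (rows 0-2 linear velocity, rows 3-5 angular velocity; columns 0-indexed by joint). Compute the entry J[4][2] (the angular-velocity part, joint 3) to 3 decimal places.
-0.500

axis z_2 = (-0.8660,-0.5000,0.0000); lever o_n−o_2 = (-0.8660,-0.5000,0.0000)
cross product → J_v[:, 2] = (0.0000,-0.0000,-0.0000)
J_ω[:, 2] = z_2
entry J[4][2] = -0.5000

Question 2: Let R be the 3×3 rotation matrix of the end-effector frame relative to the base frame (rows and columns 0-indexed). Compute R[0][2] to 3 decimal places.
End-effector z-axis (col 2 of R) = (-0.8660,-0.5000,0.0000)
R[0][2] = -0.8660

-0.866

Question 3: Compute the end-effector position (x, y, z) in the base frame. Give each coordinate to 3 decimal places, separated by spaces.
0.366 1.366 3.000

after link 1: o_1 = (1.7321, 1.0000, 1.0000)
after link 2: o_2 = (1.2321, 1.8660, 3.0000)
after link 3: o_3 = (0.3660, 1.3660, 3.0000)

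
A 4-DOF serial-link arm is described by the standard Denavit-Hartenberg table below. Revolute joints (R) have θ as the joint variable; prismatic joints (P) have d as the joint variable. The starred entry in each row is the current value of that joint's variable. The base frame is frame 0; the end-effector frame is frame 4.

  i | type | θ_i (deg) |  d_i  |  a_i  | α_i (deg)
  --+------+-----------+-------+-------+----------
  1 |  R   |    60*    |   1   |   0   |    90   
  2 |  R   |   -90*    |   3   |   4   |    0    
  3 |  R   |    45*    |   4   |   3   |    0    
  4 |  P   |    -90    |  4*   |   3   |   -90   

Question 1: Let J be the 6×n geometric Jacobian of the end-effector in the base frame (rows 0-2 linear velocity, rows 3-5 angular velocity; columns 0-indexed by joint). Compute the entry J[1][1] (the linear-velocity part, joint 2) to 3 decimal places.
axis z_1 = (0.8660,-0.5000,0.0000); lever o_n−o_1 = (9.5263,-5.5000,-8.2426)
cross product → J_v[:, 1] = (4.1213,7.1383,-0.0000)
J_ω[:, 1] = z_1
entry J[1][1] = 7.1383

7.138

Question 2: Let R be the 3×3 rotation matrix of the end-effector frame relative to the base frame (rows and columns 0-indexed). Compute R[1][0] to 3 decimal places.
End-effector x-axis (col 0 of R) = (-0.3536,-0.6124,-0.7071)
R[1][0] = -0.6124

-0.612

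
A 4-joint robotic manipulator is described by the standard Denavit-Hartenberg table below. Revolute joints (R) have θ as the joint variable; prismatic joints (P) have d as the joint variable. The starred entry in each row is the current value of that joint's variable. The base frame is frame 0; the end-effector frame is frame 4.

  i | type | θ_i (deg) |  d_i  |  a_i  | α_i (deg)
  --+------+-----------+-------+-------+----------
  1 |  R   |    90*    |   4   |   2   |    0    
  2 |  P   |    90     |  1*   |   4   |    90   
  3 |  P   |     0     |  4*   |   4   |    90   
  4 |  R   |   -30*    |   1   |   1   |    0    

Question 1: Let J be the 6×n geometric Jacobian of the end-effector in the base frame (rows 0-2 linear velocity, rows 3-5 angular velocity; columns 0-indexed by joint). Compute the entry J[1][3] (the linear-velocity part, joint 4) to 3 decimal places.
axis z_3 = (0.0000,0.0000,-1.0000); lever o_n−o_3 = (-0.8660,-0.5000,-1.0000)
cross product → J_v[:, 3] = (-0.5000,0.8660,0.0000)
J_ω[:, 3] = z_3
entry J[1][3] = 0.8660

0.866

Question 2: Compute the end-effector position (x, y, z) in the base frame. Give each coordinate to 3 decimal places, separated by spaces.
-8.866 5.500 4.000

after link 1: o_1 = (0.0000, 2.0000, 4.0000)
after link 2: o_2 = (-4.0000, 2.0000, 5.0000)
after link 3: o_3 = (-8.0000, 6.0000, 5.0000)
after link 4: o_4 = (-8.8660, 5.5000, 4.0000)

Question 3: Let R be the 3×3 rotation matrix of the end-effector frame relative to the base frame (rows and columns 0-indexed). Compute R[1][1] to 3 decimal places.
End-effector y-axis (col 1 of R) = (-0.5000,0.8660,0.0000)
R[1][1] = 0.8660

0.866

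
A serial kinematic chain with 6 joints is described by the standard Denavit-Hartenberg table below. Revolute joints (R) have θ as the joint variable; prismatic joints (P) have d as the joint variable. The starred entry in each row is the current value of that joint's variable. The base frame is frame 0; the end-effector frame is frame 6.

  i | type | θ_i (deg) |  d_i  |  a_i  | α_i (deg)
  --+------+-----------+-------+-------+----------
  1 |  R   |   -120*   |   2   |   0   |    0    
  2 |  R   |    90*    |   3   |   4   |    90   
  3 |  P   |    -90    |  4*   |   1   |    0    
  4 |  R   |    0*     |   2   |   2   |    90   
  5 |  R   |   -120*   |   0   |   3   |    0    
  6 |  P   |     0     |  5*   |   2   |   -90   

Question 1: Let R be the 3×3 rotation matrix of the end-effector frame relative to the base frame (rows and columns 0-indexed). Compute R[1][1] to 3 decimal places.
-0.500

End-effector y-axis (col 1 of R) = (0.8660,-0.5000,0.0000)
R[1][1] = -0.5000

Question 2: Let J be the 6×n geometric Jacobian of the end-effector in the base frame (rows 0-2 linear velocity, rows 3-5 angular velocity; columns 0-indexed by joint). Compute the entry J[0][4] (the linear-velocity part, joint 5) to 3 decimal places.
axis z_4 = (-0.8660,0.5000,-0.0000); lever o_n−o_4 = (-2.1651,6.2500,2.5000)
cross product → J_v[:, 4] = (1.2500,2.1651,-4.3301)
J_ω[:, 4] = z_4
entry J[0][4] = 1.2500

1.250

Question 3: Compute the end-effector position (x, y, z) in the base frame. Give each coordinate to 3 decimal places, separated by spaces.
-1.701 -0.946 4.500

after link 1: o_1 = (0.0000, 0.0000, 2.0000)
after link 2: o_2 = (3.4641, -2.0000, 5.0000)
after link 3: o_3 = (1.4641, -5.4641, 4.0000)
after link 4: o_4 = (0.4641, -7.1962, 2.0000)
after link 5: o_5 = (1.7631, -4.9462, 3.5000)
after link 6: o_6 = (-1.7010, -0.9462, 4.5000)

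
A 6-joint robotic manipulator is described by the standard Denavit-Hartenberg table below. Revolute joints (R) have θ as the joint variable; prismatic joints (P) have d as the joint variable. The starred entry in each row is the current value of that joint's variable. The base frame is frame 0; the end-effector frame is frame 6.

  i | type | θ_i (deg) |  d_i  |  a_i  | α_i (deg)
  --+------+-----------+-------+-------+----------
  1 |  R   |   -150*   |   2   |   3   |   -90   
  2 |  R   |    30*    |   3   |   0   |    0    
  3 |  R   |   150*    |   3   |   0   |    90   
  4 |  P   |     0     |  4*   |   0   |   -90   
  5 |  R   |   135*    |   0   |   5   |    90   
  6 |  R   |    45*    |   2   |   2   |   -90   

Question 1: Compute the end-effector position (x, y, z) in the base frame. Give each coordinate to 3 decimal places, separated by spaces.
-1.594 -9.482 3.950

after link 1: o_1 = (-2.5981, -1.5000, 2.0000)
after link 2: o_2 = (-1.0981, -4.0981, 2.0000)
after link 3: o_3 = (0.4019, -6.6962, 2.0000)
after link 4: o_4 = (0.4019, -6.6962, -2.0000)
after link 5: o_5 = (-2.6599, -8.4639, 1.5355)
after link 6: o_6 = (-1.5941, -9.4816, 3.9497)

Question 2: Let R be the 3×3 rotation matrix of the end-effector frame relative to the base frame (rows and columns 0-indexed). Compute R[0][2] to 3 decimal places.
0.787

End-effector z-axis (col 2 of R) = (0.7866,-0.3624,-0.5000)
R[0][2] = 0.7866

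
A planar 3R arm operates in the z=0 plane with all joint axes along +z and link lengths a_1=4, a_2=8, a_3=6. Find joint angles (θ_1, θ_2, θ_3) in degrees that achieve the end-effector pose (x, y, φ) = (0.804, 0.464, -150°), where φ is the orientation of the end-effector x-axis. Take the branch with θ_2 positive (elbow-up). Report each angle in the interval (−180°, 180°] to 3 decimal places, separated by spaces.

-60.000 119.999 150.001

wrist centre = target − a_3·(cos φ, sin φ) = (6.0002, 3.4640)
cos θ_2 = (48.0011−4²−8²)/(2·4·8) = -0.5000; θ_2 = 119.9988° (elbow-up)
β = atan2(3.4640,6.0002) = 29.9986°; ψ = atan2(6.9283,0.0001) = 89.9988°
θ_1 = β − ψ = -60.0002°
θ_3 = φ − θ_1 − θ_2 = 150.0014° (wrapped to (-180°,180°])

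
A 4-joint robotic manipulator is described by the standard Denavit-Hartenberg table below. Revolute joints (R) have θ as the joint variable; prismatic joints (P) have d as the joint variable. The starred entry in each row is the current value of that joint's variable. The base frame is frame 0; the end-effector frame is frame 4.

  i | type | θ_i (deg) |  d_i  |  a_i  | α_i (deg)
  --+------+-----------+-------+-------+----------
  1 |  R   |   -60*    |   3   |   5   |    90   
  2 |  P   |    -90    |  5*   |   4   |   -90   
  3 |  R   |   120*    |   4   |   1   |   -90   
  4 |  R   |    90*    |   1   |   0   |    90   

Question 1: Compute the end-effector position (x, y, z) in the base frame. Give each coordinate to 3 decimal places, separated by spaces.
after link 1: o_1 = (2.5000, -4.3301, 3.0000)
after link 2: o_2 = (-1.8301, -6.8301, -1.0000)
after link 3: o_3 = (0.9199, -9.8612, -0.5000)
after link 4: o_4 = (0.4869, -10.1112, 0.3660)

0.487 -10.111 0.366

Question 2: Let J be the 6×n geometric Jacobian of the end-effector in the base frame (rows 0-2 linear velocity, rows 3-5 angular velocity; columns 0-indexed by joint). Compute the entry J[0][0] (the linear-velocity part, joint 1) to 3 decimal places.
10.111

axis z_0 = ẑ; lever o_n−o_0 = (0.4869,-10.1112,0.3660)
cross product → J_v[:, 0] = (10.1112,0.4869,-0.0000)
J_ω[:, 0] = z_0
entry J[0][0] = 10.1112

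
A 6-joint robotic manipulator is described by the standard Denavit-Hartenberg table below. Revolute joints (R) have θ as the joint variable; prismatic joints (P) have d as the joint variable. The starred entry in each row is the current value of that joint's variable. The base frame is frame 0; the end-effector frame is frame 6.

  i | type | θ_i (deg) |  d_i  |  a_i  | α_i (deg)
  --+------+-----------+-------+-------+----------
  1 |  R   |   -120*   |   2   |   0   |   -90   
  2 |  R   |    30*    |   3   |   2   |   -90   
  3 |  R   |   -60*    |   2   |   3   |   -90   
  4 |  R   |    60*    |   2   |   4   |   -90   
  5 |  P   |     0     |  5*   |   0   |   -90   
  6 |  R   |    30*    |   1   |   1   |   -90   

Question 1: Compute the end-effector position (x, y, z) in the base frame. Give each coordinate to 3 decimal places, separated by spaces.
after link 1: o_1 = (0.0000, 0.0000, 2.0000)
after link 2: o_2 = (1.7321, -3.0000, 1.0000)
after link 3: o_3 = (3.8325, -4.5580, -1.4821)
after link 4: o_4 = (2.4175, -8.4731, 0.1519)
after link 5: o_5 = (-0.5176, -6.0568, 3.3995)
after link 6: o_6 = (0.6274, -6.5736, 4.0490)

0.627 -6.574 4.049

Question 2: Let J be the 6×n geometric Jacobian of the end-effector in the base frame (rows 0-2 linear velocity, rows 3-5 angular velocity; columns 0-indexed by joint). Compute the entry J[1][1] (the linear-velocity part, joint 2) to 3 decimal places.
-1.775

axis z_1 = (0.8660,-0.5000,0.0000); lever o_n−o_1 = (0.6274,-6.5736,2.0490)
cross product → J_v[:, 1] = (-1.0245,-1.7745,-5.3792)
J_ω[:, 1] = z_1
entry J[1][1] = -1.7745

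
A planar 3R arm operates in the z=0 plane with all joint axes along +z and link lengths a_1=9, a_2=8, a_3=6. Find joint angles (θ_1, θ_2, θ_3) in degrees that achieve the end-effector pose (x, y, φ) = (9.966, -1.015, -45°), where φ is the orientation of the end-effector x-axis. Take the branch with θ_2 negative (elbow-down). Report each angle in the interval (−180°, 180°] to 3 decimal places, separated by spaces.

88.838 -135.001 1.163

wrist centre = target − a_3·(cos φ, sin φ) = (5.7234, 3.2276)
cos θ_2 = (43.1745−9²−8²)/(2·9·8) = -0.7071; θ_2 = -135.0012° (elbow-down)
β = atan2(3.2276,5.7234) = 29.4205°; ψ = atan2(-5.6567,3.3430) = -59.4177°
θ_1 = β − ψ = 88.8381°
θ_3 = φ − θ_1 − θ_2 = 1.1630° (wrapped to (-180°,180°])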